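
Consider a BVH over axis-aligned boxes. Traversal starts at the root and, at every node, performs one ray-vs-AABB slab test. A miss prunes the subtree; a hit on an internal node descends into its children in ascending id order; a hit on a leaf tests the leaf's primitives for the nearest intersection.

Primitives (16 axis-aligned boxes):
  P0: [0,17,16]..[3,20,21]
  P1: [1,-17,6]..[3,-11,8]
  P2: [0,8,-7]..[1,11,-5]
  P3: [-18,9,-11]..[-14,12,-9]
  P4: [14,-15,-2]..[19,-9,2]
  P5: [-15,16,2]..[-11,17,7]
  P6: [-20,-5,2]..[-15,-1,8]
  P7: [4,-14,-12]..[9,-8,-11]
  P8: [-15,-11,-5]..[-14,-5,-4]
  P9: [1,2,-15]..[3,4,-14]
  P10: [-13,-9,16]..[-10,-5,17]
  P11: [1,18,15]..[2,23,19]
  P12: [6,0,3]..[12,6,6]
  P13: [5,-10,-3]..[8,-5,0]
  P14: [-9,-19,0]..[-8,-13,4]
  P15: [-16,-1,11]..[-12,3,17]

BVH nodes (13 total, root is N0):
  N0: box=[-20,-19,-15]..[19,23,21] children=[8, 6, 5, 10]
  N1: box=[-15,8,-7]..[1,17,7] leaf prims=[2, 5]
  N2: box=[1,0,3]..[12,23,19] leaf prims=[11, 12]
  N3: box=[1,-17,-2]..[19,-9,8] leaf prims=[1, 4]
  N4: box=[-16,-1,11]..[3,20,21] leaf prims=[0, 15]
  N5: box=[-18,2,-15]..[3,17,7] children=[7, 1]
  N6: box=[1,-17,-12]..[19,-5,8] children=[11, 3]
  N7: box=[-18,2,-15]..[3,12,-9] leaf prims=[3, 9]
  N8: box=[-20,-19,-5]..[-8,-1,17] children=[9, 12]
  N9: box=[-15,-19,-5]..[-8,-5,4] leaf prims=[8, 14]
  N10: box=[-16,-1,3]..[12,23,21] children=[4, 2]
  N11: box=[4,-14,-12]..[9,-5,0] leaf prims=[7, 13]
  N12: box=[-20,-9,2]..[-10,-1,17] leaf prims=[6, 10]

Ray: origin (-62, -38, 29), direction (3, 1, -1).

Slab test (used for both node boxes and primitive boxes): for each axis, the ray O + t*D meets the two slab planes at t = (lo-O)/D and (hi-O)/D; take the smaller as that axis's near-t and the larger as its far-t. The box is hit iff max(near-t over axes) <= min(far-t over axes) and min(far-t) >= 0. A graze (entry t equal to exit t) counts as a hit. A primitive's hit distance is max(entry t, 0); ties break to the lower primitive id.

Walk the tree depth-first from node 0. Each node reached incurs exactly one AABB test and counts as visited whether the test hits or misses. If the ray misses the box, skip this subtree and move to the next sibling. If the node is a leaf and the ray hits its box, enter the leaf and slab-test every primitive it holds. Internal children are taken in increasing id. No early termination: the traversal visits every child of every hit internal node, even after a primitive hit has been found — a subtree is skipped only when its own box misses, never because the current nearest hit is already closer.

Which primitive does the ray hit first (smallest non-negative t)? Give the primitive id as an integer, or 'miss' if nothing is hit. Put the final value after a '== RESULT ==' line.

Traverse from the root:
N0 x:[14,27] y:[19,61] z:[8,44] -> hit [19,27], descend [5, 6, 8, 10]
  N5 x:[44/3,65/3] y:[40,55] z:[22,44] -> miss, prune
  N6 x:[21,27] y:[21,33] z:[21,41] -> hit [21,27], descend [3, 11]
    N3 x:[21,27] y:[21,29] z:[21,31] -> hit [21,27] leaf, test {P1@t=21, P4@t=27}
    N11 x:[22,71/3] y:[24,33] z:[29,41] -> miss, prune
  N8 x:[14,18] y:[19,37] z:[12,34] -> miss, prune
  N10 x:[46/3,74/3] y:[37,61] z:[8,26] -> miss, prune

Visited [0, 5, 6, 3, 11, 8, 10]. Tests: 7 box, 1 leaf. Nearest: P1.

== RESULT ==
1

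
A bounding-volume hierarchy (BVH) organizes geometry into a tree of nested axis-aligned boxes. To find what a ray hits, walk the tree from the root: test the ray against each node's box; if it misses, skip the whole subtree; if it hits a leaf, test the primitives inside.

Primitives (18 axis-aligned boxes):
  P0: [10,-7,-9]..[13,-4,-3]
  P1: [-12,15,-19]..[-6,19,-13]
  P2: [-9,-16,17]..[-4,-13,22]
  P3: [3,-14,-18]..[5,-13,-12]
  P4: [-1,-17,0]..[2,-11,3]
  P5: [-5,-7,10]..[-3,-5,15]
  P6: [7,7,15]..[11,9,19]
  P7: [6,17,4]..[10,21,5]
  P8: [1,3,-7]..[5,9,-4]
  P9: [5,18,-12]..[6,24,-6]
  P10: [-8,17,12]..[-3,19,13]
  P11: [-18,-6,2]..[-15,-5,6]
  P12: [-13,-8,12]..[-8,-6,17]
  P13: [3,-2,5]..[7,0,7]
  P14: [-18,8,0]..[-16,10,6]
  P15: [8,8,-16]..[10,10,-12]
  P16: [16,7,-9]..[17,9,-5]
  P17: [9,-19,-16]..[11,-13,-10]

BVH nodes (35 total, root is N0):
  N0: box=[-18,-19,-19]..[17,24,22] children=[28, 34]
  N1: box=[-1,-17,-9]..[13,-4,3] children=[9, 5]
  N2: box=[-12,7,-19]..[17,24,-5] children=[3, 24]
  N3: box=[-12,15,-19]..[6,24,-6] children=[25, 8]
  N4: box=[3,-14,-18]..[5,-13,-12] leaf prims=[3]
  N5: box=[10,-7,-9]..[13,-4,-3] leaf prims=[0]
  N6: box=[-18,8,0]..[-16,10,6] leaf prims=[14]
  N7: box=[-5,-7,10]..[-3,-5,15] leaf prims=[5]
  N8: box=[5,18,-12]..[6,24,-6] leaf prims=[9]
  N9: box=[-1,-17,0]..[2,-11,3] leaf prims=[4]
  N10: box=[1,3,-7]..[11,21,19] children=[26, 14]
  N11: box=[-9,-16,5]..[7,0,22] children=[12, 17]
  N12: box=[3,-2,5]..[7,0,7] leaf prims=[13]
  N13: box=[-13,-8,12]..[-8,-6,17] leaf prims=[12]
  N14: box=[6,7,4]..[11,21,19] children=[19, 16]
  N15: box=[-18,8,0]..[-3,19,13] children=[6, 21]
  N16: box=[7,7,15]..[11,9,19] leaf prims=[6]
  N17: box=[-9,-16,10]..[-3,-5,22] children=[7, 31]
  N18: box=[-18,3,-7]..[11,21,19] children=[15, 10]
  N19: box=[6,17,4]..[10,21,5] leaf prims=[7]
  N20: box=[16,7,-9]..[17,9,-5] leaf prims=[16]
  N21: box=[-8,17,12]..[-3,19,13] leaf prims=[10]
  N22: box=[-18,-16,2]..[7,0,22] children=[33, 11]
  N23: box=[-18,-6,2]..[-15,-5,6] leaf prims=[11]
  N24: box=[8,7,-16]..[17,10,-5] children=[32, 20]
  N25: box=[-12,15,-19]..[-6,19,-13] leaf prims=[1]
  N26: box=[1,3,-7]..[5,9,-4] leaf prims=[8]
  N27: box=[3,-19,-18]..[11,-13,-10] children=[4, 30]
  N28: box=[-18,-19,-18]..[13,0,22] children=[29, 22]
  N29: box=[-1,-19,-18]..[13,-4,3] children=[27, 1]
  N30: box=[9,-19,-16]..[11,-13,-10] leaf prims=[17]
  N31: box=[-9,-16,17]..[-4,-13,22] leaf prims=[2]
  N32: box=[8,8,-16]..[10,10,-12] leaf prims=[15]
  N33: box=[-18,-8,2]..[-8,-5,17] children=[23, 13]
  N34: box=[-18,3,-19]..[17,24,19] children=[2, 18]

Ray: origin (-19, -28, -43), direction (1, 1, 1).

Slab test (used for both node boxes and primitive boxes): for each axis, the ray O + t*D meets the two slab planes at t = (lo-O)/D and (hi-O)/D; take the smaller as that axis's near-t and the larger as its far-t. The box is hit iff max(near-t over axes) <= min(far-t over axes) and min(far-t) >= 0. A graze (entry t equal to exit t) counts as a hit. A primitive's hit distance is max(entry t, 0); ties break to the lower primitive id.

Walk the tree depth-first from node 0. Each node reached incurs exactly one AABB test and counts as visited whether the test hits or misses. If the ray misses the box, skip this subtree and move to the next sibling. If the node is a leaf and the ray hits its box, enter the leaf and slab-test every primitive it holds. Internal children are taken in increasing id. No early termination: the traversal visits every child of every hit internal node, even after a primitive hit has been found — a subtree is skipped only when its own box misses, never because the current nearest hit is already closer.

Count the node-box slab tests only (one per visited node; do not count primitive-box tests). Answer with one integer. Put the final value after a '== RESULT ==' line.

Traverse from the root:
N0 x:[1,36] y:[9,52] z:[24,65] -> hit [24,36], descend [28, 34]
  N28 x:[1,32] y:[9,28] z:[25,65] -> hit [25,28], descend [22, 29]
    N22 x:[1,26] y:[12,28] z:[45,65] -> miss, prune
    N29 x:[18,32] y:[9,24] z:[25,46] -> miss, prune
  N34 x:[1,36] y:[31,52] z:[24,62] -> hit [31,36], descend [2, 18]
    N2 x:[7,36] y:[35,52] z:[24,38] -> hit [35,36], descend [3, 24]
      N3 x:[7,25] y:[43,52] z:[24,37] -> miss, prune
      N24 x:[27,36] y:[35,38] z:[27,38] -> hit [35,36], descend [20, 32]
        N20 x:[35,36] y:[35,37] z:[34,38] -> hit [35,36] leaf, test {P16@t=35}
        N32 x:[27,29] y:[36,38] z:[27,31] -> miss, prune
    N18 x:[1,30] y:[31,49] z:[36,62] -> miss, prune

Visited [0, 28, 22, 29, 34, 2, 3, 24, 20, 32, 18]. Tests: 11 box, 1 leaf. Nearest: P16.

== RESULT ==
11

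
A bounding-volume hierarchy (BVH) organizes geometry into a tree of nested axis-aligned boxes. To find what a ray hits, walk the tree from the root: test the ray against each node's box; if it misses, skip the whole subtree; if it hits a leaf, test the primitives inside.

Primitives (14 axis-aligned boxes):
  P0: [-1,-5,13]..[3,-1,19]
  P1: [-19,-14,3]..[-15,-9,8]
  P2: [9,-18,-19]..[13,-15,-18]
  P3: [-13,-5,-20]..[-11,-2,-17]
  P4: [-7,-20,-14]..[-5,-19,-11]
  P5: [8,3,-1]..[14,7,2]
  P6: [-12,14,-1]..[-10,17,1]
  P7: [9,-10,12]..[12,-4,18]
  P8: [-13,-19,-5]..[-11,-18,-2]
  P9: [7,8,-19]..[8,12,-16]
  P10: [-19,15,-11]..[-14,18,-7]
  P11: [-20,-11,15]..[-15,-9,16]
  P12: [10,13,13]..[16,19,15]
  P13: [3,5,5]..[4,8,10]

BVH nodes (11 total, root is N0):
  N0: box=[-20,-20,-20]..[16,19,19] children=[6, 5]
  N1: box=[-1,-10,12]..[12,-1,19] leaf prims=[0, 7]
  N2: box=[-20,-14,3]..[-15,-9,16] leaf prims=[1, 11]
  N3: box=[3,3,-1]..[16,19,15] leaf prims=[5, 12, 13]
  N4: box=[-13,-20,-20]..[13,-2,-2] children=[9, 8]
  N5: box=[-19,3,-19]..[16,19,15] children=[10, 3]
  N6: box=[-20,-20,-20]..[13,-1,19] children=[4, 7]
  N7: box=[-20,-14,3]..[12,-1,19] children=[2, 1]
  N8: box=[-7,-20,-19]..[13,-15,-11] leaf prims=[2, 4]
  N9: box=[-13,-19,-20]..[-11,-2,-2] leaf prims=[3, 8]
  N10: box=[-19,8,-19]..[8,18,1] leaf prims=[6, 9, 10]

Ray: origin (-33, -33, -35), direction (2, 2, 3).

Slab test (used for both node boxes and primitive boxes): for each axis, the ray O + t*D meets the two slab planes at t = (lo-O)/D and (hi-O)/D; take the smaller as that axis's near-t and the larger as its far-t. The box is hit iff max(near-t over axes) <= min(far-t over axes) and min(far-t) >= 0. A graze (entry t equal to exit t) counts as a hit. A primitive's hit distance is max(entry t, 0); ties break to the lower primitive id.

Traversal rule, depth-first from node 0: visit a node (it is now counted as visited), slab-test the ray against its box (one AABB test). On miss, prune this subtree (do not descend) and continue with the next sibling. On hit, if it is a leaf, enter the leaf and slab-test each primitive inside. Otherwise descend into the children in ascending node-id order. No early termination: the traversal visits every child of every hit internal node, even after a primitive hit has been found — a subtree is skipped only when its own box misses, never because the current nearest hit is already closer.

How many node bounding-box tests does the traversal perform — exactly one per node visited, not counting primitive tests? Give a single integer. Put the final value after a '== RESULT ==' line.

Trace the traversal:
N0 x:[13/2,49/2] y:[13/2,26] z:[5,18] -> hit [13/2,18], descend [5, 6]
  N5 x:[7,49/2] y:[18,26] z:[16/3,50/3] -> miss, prune
  N6 x:[13/2,23] y:[13/2,16] z:[5,18] -> hit [13/2,16], descend [4, 7]
    N4 x:[10,23] y:[13/2,31/2] z:[5,11] -> hit [10,11], descend [8, 9]
      N8 x:[13,23] y:[13/2,9] z:[16/3,8] -> miss, prune
      N9 x:[10,11] y:[7,31/2] z:[5,11] -> hit [10,11] leaf, test {P3(miss), P8(miss)}
    N7 x:[13/2,45/2] y:[19/2,16] z:[38/3,18] -> hit [38/3,16], descend [1, 2]
      N1 x:[16,45/2] y:[23/2,16] z:[47/3,18] -> hit [16,16] leaf, test {P0@t=16, P7(miss)}
      N2 x:[13/2,9] y:[19/2,12] z:[38/3,17] -> miss, prune

9 AABB tests over nodes [0, 5, 6, 4, 8, 9, 7, 1, 2]; 2 leaves entered; closest P0.

== RESULT ==
9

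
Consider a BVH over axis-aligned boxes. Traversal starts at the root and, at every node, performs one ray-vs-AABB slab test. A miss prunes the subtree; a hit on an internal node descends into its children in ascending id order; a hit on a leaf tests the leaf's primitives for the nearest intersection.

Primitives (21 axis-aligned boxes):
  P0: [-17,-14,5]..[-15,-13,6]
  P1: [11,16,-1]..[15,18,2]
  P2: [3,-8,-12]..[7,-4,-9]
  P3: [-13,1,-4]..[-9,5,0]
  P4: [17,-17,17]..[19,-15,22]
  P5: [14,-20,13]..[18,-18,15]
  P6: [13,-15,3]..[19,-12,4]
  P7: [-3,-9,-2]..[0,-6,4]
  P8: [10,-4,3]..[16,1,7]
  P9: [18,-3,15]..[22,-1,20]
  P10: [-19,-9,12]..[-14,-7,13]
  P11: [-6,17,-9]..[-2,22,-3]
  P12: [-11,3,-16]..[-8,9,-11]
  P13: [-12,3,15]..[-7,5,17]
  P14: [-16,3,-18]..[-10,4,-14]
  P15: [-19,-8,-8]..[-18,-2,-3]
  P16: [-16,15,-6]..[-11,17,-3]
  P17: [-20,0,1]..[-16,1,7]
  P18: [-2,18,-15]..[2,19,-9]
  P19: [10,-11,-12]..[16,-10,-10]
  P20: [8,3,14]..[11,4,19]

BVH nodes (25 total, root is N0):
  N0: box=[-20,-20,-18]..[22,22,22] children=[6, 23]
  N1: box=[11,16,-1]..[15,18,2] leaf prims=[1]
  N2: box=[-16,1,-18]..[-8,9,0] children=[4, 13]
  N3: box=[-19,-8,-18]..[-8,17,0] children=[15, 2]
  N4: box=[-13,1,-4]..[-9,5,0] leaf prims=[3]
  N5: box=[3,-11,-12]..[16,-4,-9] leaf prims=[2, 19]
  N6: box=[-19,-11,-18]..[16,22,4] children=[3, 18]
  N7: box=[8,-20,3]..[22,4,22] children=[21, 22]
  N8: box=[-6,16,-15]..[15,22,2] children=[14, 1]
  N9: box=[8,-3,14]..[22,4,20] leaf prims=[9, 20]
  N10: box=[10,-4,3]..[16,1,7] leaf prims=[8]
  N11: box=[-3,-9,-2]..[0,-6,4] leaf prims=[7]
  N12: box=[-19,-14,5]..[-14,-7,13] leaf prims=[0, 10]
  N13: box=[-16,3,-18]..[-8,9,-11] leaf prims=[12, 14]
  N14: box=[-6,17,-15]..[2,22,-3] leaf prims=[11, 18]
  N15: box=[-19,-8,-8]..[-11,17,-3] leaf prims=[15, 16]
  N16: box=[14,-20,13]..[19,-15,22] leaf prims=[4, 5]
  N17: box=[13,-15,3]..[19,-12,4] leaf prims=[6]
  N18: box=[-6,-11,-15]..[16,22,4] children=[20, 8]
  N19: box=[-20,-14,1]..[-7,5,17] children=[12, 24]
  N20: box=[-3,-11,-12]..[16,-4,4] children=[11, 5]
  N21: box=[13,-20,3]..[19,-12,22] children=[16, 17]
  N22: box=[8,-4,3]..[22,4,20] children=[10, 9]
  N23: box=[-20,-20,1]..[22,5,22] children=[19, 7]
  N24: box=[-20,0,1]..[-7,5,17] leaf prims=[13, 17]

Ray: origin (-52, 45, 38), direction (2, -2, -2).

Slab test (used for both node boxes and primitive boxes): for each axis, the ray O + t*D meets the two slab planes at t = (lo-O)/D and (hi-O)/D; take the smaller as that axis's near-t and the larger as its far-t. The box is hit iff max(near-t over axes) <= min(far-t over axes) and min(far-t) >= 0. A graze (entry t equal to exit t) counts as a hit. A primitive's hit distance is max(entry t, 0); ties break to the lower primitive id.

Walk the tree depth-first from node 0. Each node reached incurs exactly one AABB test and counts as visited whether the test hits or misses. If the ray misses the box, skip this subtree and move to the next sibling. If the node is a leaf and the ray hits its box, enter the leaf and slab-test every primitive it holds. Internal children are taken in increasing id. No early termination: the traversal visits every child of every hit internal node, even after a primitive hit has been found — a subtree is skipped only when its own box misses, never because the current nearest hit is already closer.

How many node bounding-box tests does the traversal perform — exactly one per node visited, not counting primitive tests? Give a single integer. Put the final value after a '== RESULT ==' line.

Traverse from the root:
N0 x:[16,37] y:[23/2,65/2] z:[8,28] -> hit [16,28], descend [6, 23]
  N6 x:[33/2,34] y:[23/2,28] z:[17,28] -> hit [17,28], descend [3, 18]
    N3 x:[33/2,22] y:[14,53/2] z:[19,28] -> hit [19,22], descend [2, 15]
      N2 x:[18,22] y:[18,22] z:[19,28] -> hit [19,22], descend [4, 13]
        N4 x:[39/2,43/2] y:[20,22] z:[19,21] -> hit [20,21] leaf, test {P3@t=20}
        N13 x:[18,22] y:[18,21] z:[49/2,28] -> miss, prune
      N15 x:[33/2,41/2] y:[14,53/2] z:[41/2,23] -> hit [41/2,41/2] leaf, test {P15(miss), P16(miss)}
    N18 x:[23,34] y:[23/2,28] z:[17,53/2] -> hit [23,53/2], descend [8, 20]
      N8 x:[23,67/2] y:[23/2,29/2] z:[18,53/2] -> miss, prune
      N20 x:[49/2,34] y:[49/2,28] z:[17,25] -> hit [49/2,25], descend [5, 11]
        N5 x:[55/2,34] y:[49/2,28] z:[47/2,25] -> miss, prune
        N11 x:[49/2,26] y:[51/2,27] z:[17,20] -> miss, prune
  N23 x:[16,37] y:[20,65/2] z:[8,37/2] -> miss, prune

13 AABB tests over nodes [0, 6, 3, 2, 4, 13, 15, 18, 8, 20, 5, 11, 23]; 2 leaves entered; closest P3.

== RESULT ==
13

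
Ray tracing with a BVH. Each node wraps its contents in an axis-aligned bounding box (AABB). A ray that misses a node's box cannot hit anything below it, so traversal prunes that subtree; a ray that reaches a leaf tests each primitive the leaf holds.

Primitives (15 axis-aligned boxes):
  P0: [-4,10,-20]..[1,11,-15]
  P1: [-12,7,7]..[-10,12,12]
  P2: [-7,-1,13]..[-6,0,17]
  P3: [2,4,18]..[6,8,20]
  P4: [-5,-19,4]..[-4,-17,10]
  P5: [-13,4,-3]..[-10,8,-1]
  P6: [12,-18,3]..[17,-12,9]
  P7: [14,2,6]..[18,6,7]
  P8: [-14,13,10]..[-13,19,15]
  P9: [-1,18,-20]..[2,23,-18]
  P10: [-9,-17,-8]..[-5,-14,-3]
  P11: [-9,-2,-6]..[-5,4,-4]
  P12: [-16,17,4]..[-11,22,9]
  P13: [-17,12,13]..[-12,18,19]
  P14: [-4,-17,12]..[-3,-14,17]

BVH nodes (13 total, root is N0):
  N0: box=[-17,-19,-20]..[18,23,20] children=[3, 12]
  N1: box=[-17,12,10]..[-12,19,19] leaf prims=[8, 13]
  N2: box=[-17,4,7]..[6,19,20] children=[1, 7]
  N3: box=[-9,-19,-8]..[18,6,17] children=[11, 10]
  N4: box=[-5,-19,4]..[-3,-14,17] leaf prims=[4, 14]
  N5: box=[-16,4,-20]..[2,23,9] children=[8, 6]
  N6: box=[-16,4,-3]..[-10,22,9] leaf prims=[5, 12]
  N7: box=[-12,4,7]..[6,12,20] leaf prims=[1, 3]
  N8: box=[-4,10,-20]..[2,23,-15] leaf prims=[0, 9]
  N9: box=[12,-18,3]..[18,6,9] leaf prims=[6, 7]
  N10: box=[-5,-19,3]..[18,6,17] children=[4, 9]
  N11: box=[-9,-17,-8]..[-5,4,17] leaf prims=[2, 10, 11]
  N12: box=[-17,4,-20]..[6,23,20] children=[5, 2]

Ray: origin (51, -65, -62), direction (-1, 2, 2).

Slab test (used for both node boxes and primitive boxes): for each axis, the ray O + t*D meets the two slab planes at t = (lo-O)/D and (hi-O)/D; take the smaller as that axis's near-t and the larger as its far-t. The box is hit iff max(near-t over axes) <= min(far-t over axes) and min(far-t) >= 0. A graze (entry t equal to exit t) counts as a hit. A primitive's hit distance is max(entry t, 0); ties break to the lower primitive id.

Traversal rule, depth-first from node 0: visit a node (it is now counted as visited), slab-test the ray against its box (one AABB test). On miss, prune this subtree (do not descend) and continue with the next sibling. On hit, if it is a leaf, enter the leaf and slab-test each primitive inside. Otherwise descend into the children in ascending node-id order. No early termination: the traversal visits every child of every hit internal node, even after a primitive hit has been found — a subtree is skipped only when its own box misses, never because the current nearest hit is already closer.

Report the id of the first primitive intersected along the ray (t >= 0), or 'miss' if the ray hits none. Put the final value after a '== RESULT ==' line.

Walk:
N0 x:[33,68] y:[23,44] z:[21,41] -> hit [33,41], descend [3, 12]
  N3 x:[33,60] y:[23,71/2] z:[27,79/2] -> hit [33,71/2], descend [10, 11]
    N10 x:[33,56] y:[23,71/2] z:[65/2,79/2] -> hit [33,71/2], descend [4, 9]
      N4 x:[54,56] y:[23,51/2] z:[33,79/2] -> miss, prune
      N9 x:[33,39] y:[47/2,71/2] z:[65/2,71/2] -> hit [33,71/2] leaf, test {P6(miss), P7@t=34}
    N11 x:[56,60] y:[24,69/2] z:[27,79/2] -> miss, prune
  N12 x:[45,68] y:[69/2,44] z:[21,41] -> miss, prune

Visited [0, 3, 10, 4, 9, 11, 12]. Tests: 7 box, 1 leaf. Nearest: P7.

== RESULT ==
7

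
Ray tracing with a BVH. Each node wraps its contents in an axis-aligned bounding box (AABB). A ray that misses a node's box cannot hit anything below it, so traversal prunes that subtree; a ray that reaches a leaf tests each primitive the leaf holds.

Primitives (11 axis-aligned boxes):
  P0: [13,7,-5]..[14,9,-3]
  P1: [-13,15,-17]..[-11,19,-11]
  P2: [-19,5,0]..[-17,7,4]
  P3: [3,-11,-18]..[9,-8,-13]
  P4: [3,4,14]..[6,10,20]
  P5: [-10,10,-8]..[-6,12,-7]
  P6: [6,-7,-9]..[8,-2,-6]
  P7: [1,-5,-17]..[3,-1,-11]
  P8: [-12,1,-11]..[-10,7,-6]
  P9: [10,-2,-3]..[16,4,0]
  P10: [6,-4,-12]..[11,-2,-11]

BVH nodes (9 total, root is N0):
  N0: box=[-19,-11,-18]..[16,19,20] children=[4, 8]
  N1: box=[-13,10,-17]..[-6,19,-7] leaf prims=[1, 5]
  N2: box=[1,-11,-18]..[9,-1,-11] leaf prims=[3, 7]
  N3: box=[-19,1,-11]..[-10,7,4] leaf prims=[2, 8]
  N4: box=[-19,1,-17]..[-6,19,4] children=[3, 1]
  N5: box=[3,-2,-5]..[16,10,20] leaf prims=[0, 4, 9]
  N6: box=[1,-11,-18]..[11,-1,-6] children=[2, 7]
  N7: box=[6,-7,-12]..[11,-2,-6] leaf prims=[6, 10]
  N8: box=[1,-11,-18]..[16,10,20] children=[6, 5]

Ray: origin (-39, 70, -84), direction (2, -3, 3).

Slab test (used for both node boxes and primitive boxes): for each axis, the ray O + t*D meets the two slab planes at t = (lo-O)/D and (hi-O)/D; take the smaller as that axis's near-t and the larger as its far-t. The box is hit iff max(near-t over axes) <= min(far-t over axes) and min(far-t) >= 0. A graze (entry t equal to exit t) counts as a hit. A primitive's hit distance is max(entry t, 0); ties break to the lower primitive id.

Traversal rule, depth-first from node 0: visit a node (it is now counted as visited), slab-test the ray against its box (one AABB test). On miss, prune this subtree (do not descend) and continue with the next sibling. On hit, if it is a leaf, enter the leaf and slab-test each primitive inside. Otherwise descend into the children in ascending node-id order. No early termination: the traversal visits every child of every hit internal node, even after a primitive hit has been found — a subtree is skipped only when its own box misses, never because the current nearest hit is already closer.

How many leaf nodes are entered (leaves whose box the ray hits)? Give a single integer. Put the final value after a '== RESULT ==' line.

Walk:
N0 x:[10,55/2] y:[17,27] z:[22,104/3] -> hit [22,27], descend [4, 8]
  N4 x:[10,33/2] y:[17,23] z:[67/3,88/3] -> miss, prune
  N8 x:[20,55/2] y:[20,27] z:[22,104/3] -> hit [22,27], descend [5, 6]
    N5 x:[21,55/2] y:[20,24] z:[79/3,104/3] -> miss, prune
    N6 x:[20,25] y:[71/3,27] z:[22,26] -> hit [71/3,25], descend [2, 7]
      N2 x:[20,24] y:[71/3,27] z:[22,73/3] -> hit [71/3,24] leaf, test {P3(miss), P7(miss)}
      N7 x:[45/2,25] y:[24,77/3] z:[24,26] -> hit [24,25] leaf, test {P6(miss), P10@t=24}

7 AABB tests over nodes [0, 4, 8, 5, 6, 2, 7]; 2 leaves entered; closest P10.

== RESULT ==
2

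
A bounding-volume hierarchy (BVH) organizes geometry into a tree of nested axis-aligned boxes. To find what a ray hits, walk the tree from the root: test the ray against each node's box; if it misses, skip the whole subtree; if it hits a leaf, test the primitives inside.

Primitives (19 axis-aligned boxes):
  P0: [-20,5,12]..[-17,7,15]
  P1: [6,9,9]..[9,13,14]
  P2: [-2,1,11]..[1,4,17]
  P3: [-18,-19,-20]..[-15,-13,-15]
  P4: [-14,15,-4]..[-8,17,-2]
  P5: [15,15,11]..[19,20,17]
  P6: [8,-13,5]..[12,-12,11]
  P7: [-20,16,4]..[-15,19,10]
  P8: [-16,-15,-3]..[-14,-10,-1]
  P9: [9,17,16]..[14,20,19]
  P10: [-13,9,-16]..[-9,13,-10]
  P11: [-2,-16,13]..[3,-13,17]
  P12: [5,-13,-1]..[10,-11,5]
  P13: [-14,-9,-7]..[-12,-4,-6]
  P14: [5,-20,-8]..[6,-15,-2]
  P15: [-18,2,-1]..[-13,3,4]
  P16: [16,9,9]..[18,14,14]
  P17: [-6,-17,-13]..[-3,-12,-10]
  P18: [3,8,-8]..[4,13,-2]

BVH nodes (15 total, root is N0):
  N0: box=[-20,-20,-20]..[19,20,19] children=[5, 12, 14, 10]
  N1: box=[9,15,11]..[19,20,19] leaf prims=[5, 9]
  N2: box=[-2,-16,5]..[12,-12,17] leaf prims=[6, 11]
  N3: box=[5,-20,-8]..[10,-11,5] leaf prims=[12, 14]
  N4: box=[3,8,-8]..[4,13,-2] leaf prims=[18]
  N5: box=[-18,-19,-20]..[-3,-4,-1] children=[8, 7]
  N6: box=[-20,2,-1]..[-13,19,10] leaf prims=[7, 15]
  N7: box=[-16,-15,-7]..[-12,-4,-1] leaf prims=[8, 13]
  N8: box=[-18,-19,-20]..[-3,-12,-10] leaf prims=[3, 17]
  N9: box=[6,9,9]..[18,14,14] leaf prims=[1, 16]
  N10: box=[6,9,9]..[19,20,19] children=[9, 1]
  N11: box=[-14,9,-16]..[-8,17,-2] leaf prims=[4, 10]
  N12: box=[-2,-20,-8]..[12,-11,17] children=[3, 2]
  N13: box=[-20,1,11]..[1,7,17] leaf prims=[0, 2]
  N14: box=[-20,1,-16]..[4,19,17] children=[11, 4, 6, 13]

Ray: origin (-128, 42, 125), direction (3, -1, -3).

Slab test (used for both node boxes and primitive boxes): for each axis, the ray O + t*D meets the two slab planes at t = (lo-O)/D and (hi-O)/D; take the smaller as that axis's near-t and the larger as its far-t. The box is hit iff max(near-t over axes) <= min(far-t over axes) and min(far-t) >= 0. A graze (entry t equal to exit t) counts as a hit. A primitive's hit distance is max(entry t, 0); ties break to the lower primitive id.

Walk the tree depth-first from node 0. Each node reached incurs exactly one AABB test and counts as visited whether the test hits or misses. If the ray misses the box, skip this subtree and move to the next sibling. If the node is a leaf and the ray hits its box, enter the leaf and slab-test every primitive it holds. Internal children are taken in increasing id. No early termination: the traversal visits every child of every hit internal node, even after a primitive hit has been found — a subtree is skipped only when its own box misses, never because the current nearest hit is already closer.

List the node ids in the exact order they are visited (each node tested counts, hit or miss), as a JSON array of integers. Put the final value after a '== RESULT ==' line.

Trace the traversal:
N0 x:[36,49] y:[22,62] z:[106/3,145/3] -> hit [36,145/3], descend [5, 10, 12, 14]
  N5 x:[110/3,125/3] y:[46,61] z:[42,145/3] -> miss, prune
  N10 x:[134/3,49] y:[22,33] z:[106/3,116/3] -> miss, prune
  N12 x:[42,140/3] y:[53,62] z:[36,133/3] -> miss, prune
  N14 x:[36,44] y:[23,41] z:[36,47] -> hit [36,41], descend [4, 6, 11, 13]
    N4 x:[131/3,44] y:[29,34] z:[127/3,133/3] -> miss, prune
    N6 x:[36,115/3] y:[23,40] z:[115/3,42] -> hit [115/3,115/3] leaf, test {P7(miss), P15(miss)}
    N11 x:[38,40] y:[25,33] z:[127/3,47] -> miss, prune
    N13 x:[36,43] y:[35,41] z:[36,38] -> hit [36,38] leaf, test {P0@t=110/3, P2(miss)}

order=[0, 5, 10, 12, 14, 4, 6, 11, 13]  |boxes|=9  |leaves|=2  hit=P0

== RESULT ==
[0, 5, 10, 12, 14, 4, 6, 11, 13]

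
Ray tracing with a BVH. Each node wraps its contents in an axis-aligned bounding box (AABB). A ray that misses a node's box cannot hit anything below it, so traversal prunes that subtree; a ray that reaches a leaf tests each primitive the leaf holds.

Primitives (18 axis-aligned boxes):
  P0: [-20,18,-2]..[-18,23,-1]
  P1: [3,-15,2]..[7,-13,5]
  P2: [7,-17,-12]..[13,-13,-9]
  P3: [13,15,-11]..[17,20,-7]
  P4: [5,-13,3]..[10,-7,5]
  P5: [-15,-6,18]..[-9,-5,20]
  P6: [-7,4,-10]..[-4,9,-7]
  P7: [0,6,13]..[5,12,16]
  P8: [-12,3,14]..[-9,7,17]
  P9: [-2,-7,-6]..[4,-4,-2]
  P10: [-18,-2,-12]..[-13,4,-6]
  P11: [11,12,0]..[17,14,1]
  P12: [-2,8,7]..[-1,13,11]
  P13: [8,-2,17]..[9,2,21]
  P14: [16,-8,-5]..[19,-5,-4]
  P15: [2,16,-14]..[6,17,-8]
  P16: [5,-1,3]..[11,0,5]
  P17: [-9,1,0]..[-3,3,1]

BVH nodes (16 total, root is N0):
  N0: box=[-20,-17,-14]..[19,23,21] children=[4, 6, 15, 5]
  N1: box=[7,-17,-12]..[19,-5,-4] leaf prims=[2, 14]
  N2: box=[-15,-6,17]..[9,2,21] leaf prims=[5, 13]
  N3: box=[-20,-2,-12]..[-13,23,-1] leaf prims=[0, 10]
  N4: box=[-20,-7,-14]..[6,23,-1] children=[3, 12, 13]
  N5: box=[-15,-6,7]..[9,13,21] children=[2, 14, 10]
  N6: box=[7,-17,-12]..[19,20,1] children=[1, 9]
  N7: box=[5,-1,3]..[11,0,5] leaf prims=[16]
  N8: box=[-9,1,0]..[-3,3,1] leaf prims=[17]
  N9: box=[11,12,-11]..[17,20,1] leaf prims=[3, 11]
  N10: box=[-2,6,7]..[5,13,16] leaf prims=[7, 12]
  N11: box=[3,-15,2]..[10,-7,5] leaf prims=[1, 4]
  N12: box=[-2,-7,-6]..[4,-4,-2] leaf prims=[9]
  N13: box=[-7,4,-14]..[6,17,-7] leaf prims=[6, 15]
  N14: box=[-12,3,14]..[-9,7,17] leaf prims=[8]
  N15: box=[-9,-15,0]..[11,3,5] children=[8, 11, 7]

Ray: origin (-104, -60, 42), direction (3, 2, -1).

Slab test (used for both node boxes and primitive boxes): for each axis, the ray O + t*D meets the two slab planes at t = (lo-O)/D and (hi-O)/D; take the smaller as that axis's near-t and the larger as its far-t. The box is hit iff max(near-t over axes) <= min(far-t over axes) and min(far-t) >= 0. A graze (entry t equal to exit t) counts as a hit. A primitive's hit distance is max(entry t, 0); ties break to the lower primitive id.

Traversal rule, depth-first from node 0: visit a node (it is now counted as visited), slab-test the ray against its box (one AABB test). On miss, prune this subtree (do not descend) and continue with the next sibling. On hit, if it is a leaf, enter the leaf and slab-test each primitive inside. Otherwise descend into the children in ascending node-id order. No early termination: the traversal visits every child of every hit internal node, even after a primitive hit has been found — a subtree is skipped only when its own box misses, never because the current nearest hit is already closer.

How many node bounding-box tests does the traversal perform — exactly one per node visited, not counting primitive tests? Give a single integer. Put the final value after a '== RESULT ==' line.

Walk:
N0 x:[28,41] y:[43/2,83/2] z:[21,56] -> hit [28,41], descend [4, 5, 6, 15]
  N4 x:[28,110/3] y:[53/2,83/2] z:[43,56] -> miss, prune
  N5 x:[89/3,113/3] y:[27,73/2] z:[21,35] -> hit [89/3,35], descend [2, 10, 14]
    N2 x:[89/3,113/3] y:[27,31] z:[21,25] -> miss, prune
    N10 x:[34,109/3] y:[33,73/2] z:[26,35] -> hit [34,35] leaf, test {P7(miss), P12@t=34}
    N14 x:[92/3,95/3] y:[63/2,67/2] z:[25,28] -> miss, prune
  N6 x:[37,41] y:[43/2,40] z:[41,54] -> miss, prune
  N15 x:[95/3,115/3] y:[45/2,63/2] z:[37,42] -> miss, prune

Summary -> nodes [0, 4, 5, 2, 10, 14, 6, 15]; box-tests=8; leaf-entries=1; first=P12

== RESULT ==
8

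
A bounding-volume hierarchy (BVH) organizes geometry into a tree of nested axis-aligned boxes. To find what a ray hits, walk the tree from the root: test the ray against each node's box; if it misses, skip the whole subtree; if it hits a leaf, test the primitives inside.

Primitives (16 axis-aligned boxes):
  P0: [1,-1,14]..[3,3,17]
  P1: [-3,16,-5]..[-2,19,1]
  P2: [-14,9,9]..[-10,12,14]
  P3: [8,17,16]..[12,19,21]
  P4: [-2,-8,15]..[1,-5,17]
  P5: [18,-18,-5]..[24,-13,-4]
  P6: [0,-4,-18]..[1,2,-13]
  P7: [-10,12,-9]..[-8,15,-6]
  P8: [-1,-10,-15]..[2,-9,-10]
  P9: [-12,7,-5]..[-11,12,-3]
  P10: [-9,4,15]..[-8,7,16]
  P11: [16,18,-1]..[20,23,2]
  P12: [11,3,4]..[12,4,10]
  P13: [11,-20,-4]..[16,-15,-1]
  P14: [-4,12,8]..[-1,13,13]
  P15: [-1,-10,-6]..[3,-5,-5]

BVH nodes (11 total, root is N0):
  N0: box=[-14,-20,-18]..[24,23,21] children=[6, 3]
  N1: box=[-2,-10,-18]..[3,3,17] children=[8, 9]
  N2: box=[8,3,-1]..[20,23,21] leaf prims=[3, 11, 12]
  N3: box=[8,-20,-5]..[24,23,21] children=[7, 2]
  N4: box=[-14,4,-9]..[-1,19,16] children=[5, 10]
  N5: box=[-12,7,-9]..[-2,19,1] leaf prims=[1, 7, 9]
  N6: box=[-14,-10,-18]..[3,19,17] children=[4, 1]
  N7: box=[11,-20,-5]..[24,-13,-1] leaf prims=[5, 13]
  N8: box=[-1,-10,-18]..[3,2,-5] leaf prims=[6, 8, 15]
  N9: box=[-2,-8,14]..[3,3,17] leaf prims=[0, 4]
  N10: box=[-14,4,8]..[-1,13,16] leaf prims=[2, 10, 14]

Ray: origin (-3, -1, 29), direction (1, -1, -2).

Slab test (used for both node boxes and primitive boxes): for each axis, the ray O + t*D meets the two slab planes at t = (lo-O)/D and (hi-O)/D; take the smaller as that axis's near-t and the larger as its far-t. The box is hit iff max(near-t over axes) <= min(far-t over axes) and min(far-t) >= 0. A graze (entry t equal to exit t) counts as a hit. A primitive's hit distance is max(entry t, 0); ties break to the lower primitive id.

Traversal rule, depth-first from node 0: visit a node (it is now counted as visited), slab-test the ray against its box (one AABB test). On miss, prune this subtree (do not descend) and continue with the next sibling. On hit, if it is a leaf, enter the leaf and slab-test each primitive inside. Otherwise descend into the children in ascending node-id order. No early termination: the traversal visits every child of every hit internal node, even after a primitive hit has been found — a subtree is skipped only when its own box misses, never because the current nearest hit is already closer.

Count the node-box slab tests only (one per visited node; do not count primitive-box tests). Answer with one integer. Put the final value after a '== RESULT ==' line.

Traverse from the root:
N0 x:[-11,27] y:[-24,19] z:[4,47/2] -> hit [4,19], descend [3, 6]
  N3 x:[11,27] y:[-24,19] z:[4,17] -> hit [11,17], descend [2, 7]
    N2 x:[11,23] y:[-24,-4] z:[4,15] -> miss, prune
    N7 x:[14,27] y:[12,19] z:[15,17] -> hit [15,17] leaf, test {P5(miss), P13@t=15}
  N6 x:[-11,6] y:[-20,9] z:[6,47/2] -> hit [6,6], descend [1, 4]
    N1 x:[1,6] y:[-4,9] z:[6,47/2] -> hit [6,6], descend [8, 9]
      N8 x:[2,6] y:[-3,9] z:[17,47/2] -> miss, prune
      N9 x:[1,6] y:[-4,7] z:[6,15/2] -> hit [6,6] leaf, test {P0(miss), P4(miss)}
    N4 x:[-11,2] y:[-20,-5] z:[13/2,19] -> miss, prune

order=[0, 3, 2, 7, 6, 1, 8, 9, 4]  |boxes|=9  |leaves|=2  hit=P13

== RESULT ==
9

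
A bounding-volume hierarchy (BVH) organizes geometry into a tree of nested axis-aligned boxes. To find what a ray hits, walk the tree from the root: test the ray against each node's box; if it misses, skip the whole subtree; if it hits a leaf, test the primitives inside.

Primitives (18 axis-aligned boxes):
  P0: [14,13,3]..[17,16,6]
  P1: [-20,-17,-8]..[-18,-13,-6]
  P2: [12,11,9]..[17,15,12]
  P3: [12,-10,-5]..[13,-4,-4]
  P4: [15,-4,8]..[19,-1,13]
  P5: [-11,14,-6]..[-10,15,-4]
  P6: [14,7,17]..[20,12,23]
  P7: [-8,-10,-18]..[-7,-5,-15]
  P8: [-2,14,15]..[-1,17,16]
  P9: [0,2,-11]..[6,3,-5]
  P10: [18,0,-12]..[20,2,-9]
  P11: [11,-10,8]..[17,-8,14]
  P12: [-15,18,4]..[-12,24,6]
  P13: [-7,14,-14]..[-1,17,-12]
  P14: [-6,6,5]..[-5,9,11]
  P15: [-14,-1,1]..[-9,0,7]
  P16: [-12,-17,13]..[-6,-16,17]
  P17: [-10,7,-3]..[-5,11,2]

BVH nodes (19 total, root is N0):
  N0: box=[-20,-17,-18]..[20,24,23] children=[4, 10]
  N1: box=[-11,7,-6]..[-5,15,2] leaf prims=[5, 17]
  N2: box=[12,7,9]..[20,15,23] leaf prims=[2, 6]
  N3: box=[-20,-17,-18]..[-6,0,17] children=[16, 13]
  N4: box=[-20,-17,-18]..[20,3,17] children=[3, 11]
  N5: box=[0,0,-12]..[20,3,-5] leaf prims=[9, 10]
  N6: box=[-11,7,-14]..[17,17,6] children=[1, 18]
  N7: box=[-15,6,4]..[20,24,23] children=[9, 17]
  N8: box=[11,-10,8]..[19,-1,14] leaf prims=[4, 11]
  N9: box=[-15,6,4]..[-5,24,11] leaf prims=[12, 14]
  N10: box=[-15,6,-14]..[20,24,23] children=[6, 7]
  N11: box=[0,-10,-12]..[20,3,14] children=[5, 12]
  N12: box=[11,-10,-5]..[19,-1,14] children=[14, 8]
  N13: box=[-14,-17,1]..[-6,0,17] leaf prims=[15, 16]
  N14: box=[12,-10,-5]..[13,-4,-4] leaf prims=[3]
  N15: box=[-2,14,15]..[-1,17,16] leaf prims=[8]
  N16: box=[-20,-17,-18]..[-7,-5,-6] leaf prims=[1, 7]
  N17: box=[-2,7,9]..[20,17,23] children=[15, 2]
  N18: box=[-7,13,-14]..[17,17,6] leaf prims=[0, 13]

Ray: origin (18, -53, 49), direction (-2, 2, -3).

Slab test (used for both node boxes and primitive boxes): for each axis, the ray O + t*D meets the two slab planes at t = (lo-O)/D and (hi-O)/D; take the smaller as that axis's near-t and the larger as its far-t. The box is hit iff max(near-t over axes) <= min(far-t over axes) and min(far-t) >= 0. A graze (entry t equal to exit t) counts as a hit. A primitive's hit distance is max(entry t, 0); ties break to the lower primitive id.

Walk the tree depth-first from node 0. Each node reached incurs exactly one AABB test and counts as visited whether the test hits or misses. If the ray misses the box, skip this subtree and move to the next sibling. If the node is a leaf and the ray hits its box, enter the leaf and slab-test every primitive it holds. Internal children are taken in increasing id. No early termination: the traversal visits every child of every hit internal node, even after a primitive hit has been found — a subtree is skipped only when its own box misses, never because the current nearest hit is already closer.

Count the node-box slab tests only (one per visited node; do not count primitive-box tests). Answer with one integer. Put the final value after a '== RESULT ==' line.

Walk:
N0 x:[-1,19] y:[18,77/2] z:[26/3,67/3] -> hit [18,19], descend [4, 10]
  N4 x:[-1,19] y:[18,28] z:[32/3,67/3] -> hit [18,19], descend [3, 11]
    N3 x:[12,19] y:[18,53/2] z:[32/3,67/3] -> hit [18,19], descend [13, 16]
      N13 x:[12,16] y:[18,53/2] z:[32/3,16] -> miss, prune
      N16 x:[25/2,19] y:[18,24] z:[55/3,67/3] -> hit [55/3,19] leaf, test {P1@t=55/3, P7(miss)}
    N11 x:[-1,9] y:[43/2,28] z:[35/3,61/3] -> miss, prune
  N10 x:[-1,33/2] y:[59/2,77/2] z:[26/3,21] -> miss, prune

7 AABB tests over nodes [0, 4, 3, 13, 16, 11, 10]; 1 leaf entered; closest P1.

== RESULT ==
7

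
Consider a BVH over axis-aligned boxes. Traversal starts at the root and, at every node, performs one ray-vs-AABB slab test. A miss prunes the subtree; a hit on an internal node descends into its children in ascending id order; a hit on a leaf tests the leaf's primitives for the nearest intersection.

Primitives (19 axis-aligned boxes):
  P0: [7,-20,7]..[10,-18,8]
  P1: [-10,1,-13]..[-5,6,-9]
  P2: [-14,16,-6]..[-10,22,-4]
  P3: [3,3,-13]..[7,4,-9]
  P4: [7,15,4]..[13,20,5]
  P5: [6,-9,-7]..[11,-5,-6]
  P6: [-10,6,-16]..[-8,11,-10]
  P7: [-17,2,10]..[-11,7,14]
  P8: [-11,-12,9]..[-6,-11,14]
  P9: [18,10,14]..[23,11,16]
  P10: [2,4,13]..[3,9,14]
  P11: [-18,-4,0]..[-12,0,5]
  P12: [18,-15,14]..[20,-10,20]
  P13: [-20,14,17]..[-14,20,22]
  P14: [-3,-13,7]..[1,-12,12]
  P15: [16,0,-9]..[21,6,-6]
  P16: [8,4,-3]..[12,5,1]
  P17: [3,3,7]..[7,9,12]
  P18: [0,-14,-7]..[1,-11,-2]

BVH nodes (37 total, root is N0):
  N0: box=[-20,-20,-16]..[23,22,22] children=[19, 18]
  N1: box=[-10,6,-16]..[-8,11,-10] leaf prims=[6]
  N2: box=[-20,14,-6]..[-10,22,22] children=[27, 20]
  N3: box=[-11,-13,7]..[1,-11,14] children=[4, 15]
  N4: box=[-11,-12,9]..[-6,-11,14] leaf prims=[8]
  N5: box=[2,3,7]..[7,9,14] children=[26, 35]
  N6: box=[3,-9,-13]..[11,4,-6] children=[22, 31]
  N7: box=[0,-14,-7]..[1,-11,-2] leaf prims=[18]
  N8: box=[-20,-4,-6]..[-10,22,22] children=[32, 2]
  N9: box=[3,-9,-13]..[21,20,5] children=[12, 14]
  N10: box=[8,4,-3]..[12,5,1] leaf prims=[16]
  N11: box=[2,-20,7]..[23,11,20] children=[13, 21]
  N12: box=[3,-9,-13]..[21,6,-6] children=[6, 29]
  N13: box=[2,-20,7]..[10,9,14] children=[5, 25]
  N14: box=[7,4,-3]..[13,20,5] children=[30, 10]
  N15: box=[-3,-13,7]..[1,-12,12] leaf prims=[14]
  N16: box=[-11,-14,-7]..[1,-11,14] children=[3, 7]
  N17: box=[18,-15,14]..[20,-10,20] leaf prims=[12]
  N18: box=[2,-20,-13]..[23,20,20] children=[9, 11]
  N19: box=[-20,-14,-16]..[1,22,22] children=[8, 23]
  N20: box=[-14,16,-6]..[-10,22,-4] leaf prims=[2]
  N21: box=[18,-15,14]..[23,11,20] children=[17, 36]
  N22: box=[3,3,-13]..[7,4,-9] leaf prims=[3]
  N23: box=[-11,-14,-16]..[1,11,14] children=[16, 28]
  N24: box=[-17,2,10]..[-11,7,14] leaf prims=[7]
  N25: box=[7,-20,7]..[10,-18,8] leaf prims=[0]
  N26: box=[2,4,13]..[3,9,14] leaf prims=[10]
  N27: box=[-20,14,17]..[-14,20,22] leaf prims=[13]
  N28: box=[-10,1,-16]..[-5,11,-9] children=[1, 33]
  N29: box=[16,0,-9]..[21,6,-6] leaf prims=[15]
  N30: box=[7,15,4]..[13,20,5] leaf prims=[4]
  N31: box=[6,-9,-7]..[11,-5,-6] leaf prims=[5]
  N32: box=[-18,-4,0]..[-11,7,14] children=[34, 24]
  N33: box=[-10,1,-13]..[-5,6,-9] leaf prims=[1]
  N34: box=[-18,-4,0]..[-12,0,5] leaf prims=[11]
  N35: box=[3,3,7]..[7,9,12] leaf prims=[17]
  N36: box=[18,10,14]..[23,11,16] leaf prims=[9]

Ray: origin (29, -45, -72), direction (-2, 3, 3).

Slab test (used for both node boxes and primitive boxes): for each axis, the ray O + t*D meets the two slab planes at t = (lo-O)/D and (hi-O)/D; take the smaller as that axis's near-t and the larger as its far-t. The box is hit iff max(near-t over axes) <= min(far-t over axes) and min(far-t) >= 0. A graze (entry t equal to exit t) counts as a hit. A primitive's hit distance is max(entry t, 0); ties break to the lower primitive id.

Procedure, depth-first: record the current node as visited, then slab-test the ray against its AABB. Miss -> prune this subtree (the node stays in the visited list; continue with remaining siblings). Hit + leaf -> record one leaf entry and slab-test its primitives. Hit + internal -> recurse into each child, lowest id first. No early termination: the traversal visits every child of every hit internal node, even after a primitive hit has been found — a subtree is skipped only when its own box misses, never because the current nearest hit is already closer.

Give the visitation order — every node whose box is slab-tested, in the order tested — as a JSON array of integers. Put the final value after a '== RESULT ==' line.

Trace the traversal:
N0 x:[3,49/2] y:[25/3,67/3] z:[56/3,94/3] -> hit [56/3,67/3], descend [18, 19]
  N18 x:[3,27/2] y:[25/3,65/3] z:[59/3,92/3] -> miss, prune
  N19 x:[14,49/2] y:[31/3,67/3] z:[56/3,94/3] -> hit [56/3,67/3], descend [8, 23]
    N8 x:[39/2,49/2] y:[41/3,67/3] z:[22,94/3] -> hit [22,67/3], descend [2, 32]
      N2 x:[39/2,49/2] y:[59/3,67/3] z:[22,94/3] -> hit [22,67/3], descend [20, 27]
        N20 x:[39/2,43/2] y:[61/3,67/3] z:[22,68/3] -> miss, prune
        N27 x:[43/2,49/2] y:[59/3,65/3] z:[89/3,94/3] -> miss, prune
      N32 x:[20,47/2] y:[41/3,52/3] z:[24,86/3] -> miss, prune
    N23 x:[14,20] y:[31/3,56/3] z:[56/3,86/3] -> hit [56/3,56/3], descend [16, 28]
      N16 x:[14,20] y:[31/3,34/3] z:[65/3,86/3] -> miss, prune
      N28 x:[17,39/2] y:[46/3,56/3] z:[56/3,21] -> hit [56/3,56/3], descend [1, 33]
        N1 x:[37/2,39/2] y:[17,56/3] z:[56/3,62/3] -> hit [56/3,56/3] leaf, test {P6@t=56/3}
        N33 x:[17,39/2] y:[46/3,17] z:[59/3,21] -> miss, prune

Summary -> nodes [0, 18, 19, 8, 2, 20, 27, 32, 23, 16, 28, 1, 33]; box-tests=13; leaf-entries=1; first=P6

== RESULT ==
[0, 18, 19, 8, 2, 20, 27, 32, 23, 16, 28, 1, 33]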